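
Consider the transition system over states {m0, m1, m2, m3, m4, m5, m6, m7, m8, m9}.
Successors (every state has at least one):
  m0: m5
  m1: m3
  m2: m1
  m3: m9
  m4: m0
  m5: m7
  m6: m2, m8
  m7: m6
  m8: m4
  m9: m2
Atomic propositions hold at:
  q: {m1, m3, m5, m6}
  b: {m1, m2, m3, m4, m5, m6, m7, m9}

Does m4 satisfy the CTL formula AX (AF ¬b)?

Yes

Sat(¬b) = {m0, m8}
AF ¬b: least fixpoint, start Z0 = {m0, m8}, add states with every successor in Z. Z1 = {m0, m4, m8}; fixed.
Sat(AF ¬b) = {m0, m4, m8}
Sat(AX (AF ¬b)) = {s : every successor in {m0, m4, m8}} = {m4, m8}
m4 ∈ Sat(AX (AF ¬b)) = {m4, m8}, so the formula holds at m4.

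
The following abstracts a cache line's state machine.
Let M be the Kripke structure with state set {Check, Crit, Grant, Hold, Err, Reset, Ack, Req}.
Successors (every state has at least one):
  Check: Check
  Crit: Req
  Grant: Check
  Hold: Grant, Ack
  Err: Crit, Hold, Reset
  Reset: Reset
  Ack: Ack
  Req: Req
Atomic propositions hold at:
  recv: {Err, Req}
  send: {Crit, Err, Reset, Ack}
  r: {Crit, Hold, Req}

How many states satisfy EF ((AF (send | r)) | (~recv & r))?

6

Sat(send | r) = {Crit, Hold, Err, Reset, Ack, Req}
AF (send | r): least fixpoint, start Z0 = {Crit, Hold, Err, Reset, Ack, Req}, add states with every successor in Z. Already a fixed point.
Sat(AF (send | r)) = {Crit, Hold, Err, Reset, Ack, Req}
Sat(~recv) = {Check, Crit, Grant, Hold, Reset, Ack}
Sat(~recv & r) = {Crit, Hold}
Sat((AF (send | r)) | (~recv & r)) = {Crit, Hold, Err, Reset, Ack, Req}
EF ((AF (send | r)) | (~recv & r)): least fixpoint, start Z0 = {Crit, Hold, Err, Reset, Ack, Req}, add states with some successor in Z. Already a fixed point.
Sat(EF ((AF (send | r)) | (~recv & r))) = {Crit, Hold, Err, Reset, Ack, Req}
|Sat(EF ((AF (send | r)) | (~recv & r)))| = |{Crit, Hold, Err, Reset, Ack, Req}| = 6.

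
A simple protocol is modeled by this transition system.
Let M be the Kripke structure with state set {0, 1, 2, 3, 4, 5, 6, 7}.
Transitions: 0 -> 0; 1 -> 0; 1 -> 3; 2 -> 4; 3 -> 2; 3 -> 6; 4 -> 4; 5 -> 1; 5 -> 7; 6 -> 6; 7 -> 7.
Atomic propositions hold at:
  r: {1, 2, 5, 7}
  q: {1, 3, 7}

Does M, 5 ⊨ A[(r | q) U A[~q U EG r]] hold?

Sat(r | q) = {1, 2, 3, 5, 7}
Sat(~q) = {0, 2, 4, 5, 6}
EG r: greatest fixpoint, start Z0 = {1, 2, 5, 7}, keep only states in Sat with some successor in Z. Z1 = {5, 7}; fixed.
Sat(EG r) = {5, 7}
A[~q U EG r]: least fixpoint, start Z0 = Sat(EG r) = {5, 7}, add states in Sat(~q) with every successor in Z. Already a fixed point.
Sat(A[~q U EG r]) = {5, 7}
A[(r | q) U A[~q U EG r]]: least fixpoint, start Z0 = Sat(A[~q U EG r]) = {5, 7}, add states in Sat(r | q) with every successor in Z. Already a fixed point.
Sat(A[(r | q) U A[~q U EG r]]) = {5, 7}
5 ∈ Sat(A[(r | q) U A[~q U EG r]]) = {5, 7}, so the formula holds at 5.

Yes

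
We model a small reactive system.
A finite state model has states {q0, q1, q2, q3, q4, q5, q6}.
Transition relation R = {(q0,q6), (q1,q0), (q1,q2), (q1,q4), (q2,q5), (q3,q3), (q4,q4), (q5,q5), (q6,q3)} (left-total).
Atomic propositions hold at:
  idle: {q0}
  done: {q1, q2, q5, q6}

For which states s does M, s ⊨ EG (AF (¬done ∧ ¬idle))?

Sat(¬done) = {q0, q3, q4}
Sat(¬idle) = {q1, q2, q3, q4, q5, q6}
Sat(¬done ∧ ¬idle) = {q3, q4}
AF (¬done ∧ ¬idle): least fixpoint, start Z0 = {q3, q4}, add states with every successor in Z. Z1 = {q3, q4, q6}; Z2 = {q0, q3, q4, q6}; fixed.
Sat(AF (¬done ∧ ¬idle)) = {q0, q3, q4, q6}
EG (AF (¬done ∧ ¬idle)): greatest fixpoint, start Z0 = {q0, q3, q4, q6}, keep only states in Sat with some successor in Z. Already a fixed point.
Sat(EG (AF (¬done ∧ ¬idle))) = {q0, q3, q4, q6}

{q0, q3, q4, q6}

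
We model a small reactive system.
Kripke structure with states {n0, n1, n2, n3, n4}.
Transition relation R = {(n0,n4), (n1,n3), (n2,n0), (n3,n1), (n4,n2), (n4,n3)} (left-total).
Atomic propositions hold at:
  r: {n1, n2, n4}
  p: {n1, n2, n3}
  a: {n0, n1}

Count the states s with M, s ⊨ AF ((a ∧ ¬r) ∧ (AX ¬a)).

Sat(¬r) = {n0, n3}
Sat(a ∧ ¬r) = {n0}
Sat(¬a) = {n2, n3, n4}
Sat(AX ¬a) = {s : every successor in {n2, n3, n4}} = {n0, n1, n4}
Sat((a ∧ ¬r) ∧ (AX ¬a)) = {n0}
AF ((a ∧ ¬r) ∧ (AX ¬a)): least fixpoint, start Z0 = {n0}, add states with every successor in Z. Z1 = {n0, n2}; fixed.
Sat(AF ((a ∧ ¬r) ∧ (AX ¬a))) = {n0, n2}
|Sat(AF ((a ∧ ¬r) ∧ (AX ¬a)))| = |{n0, n2}| = 2.

2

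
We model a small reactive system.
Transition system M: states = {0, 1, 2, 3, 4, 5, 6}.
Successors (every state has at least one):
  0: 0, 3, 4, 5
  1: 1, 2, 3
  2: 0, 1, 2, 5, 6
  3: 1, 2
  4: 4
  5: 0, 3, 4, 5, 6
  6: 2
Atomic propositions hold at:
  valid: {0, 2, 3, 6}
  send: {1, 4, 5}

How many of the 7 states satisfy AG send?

AG send: greatest fixpoint, start Z0 = {1, 4, 5}, keep only states in Sat with every successor in Z. Z1 = {4}; fixed.
Sat(AG send) = {4}
|Sat(AG send)| = |{4}| = 1.

1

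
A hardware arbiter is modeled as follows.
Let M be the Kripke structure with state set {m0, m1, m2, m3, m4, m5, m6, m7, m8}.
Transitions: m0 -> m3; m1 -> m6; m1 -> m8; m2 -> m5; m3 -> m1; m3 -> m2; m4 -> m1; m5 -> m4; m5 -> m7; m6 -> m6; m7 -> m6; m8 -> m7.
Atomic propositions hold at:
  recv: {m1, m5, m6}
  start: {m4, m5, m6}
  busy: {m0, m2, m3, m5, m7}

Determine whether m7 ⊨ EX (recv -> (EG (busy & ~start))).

No

Sat(~start) = {m0, m1, m2, m3, m7, m8}
Sat(busy & ~start) = {m0, m2, m3, m7}
EG (busy & ~start): greatest fixpoint, start Z0 = {m0, m2, m3, m7}, keep only states in Sat with some successor in Z. Z1 = {m0, m3}; Z2 = {m0}; Z3 = ∅; fixed.
Sat(EG (busy & ~start)) = ∅
Sat(recv -> (EG (busy & ~start))) = {m0, m2, m3, m4, m7, m8}
Sat(EX (recv -> (EG (busy & ~start)))) = {s : some successor in {m0, m2, m3, m4, m7, m8}} = {m0, m1, m3, m5, m8}
m7 ∉ Sat(EX (recv -> (EG (busy & ~start)))) = {m0, m1, m3, m5, m8}, so the formula does not hold at m7.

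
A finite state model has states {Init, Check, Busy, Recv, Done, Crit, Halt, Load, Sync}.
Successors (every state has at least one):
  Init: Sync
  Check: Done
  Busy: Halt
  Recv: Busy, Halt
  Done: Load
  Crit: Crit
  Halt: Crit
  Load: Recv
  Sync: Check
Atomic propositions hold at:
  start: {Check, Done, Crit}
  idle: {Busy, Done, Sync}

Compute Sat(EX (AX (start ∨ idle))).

Sat(start ∨ idle) = {Check, Busy, Done, Crit, Sync}
Sat(AX (start ∨ idle)) = {s : every successor in {Check, Busy, Done, Crit, Sync}} = {Init, Check, Crit, Halt, Sync}
Sat(EX (AX (start ∨ idle))) = {s : some successor in {Init, Check, Crit, Halt, Sync}} = {Init, Busy, Recv, Crit, Halt, Sync}

{Init, Busy, Recv, Crit, Halt, Sync}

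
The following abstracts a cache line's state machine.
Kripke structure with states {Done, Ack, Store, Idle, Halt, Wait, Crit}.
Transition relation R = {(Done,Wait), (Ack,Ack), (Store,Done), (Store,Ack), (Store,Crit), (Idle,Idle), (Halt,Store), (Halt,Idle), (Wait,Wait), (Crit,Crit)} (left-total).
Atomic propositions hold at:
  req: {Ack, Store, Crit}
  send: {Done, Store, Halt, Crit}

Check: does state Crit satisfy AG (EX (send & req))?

Yes

Sat(send & req) = {Store, Crit}
Sat(EX (send & req)) = {s : some successor in {Store, Crit}} = {Store, Halt, Crit}
AG (EX (send & req)): greatest fixpoint, start Z0 = {Store, Halt, Crit}, keep only states in Sat with every successor in Z. Z1 = {Crit}; fixed.
Sat(AG (EX (send & req))) = {Crit}
Crit ∈ Sat(AG (EX (send & req))) = {Crit}, so the formula holds at Crit.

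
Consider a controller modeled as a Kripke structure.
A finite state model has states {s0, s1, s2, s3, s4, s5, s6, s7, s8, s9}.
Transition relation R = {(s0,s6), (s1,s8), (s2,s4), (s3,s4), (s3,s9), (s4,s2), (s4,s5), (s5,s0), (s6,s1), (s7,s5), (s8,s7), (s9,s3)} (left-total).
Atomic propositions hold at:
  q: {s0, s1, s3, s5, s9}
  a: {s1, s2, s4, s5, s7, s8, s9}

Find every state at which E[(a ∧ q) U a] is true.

Sat(a ∧ q) = {s1, s5, s9}
E[(a ∧ q) U a]: least fixpoint, start Z0 = Sat(a) = {s1, s2, s4, s5, s7, s8, s9}, add states in Sat(a ∧ q) with some successor in Z. Already a fixed point.
Sat(E[(a ∧ q) U a]) = {s1, s2, s4, s5, s7, s8, s9}

{s1, s2, s4, s5, s7, s8, s9}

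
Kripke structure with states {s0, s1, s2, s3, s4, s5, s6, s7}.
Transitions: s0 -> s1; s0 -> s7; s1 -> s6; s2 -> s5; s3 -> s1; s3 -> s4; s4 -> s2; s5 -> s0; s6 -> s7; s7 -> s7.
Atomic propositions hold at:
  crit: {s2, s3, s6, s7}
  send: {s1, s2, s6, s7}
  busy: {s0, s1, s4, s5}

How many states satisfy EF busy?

EF busy: least fixpoint, start Z0 = {s0, s1, s4, s5}, add states with some successor in Z. Z1 = {s0, s1, s2, s3, s4, s5}; fixed.
Sat(EF busy) = {s0, s1, s2, s3, s4, s5}
|Sat(EF busy)| = |{s0, s1, s2, s3, s4, s5}| = 6.

6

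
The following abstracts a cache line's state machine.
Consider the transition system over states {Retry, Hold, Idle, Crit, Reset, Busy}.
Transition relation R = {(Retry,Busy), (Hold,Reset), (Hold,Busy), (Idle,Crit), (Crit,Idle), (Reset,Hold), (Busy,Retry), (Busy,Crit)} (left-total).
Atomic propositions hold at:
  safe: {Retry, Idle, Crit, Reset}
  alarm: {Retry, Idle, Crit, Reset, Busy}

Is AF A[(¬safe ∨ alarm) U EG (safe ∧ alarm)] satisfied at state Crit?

Yes

Sat(¬safe) = {Hold, Busy}
Sat(¬safe ∨ alarm) = {Retry, Hold, Idle, Crit, Reset, Busy}
Sat(safe ∧ alarm) = {Retry, Idle, Crit, Reset}
EG (safe ∧ alarm): greatest fixpoint, start Z0 = {Retry, Idle, Crit, Reset}, keep only states in Sat with some successor in Z. Z1 = {Idle, Crit}; fixed.
Sat(EG (safe ∧ alarm)) = {Idle, Crit}
A[(¬safe ∨ alarm) U EG (safe ∧ alarm)]: least fixpoint, start Z0 = Sat(EG (safe ∧ alarm)) = {Idle, Crit}, add states in Sat(¬safe ∨ alarm) with every successor in Z. Already a fixed point.
Sat(A[(¬safe ∨ alarm) U EG (safe ∧ alarm)]) = {Idle, Crit}
AF A[(¬safe ∨ alarm) U EG (safe ∧ alarm)]: least fixpoint, start Z0 = {Idle, Crit}, add states with every successor in Z. Already a fixed point.
Sat(AF A[(¬safe ∨ alarm) U EG (safe ∧ alarm)]) = {Idle, Crit}
Crit ∈ Sat(AF A[(¬safe ∨ alarm) U EG (safe ∧ alarm)]) = {Idle, Crit}, so the formula holds at Crit.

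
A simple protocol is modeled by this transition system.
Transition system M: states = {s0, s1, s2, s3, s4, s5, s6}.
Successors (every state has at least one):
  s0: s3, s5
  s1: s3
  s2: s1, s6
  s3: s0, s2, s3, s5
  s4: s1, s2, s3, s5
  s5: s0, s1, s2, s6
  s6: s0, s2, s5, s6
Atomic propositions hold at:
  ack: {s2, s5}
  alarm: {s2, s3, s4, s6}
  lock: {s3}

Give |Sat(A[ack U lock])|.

1

A[ack U lock]: least fixpoint, start Z0 = Sat(lock) = {s3}, add states in Sat(ack) with every successor in Z. Already a fixed point.
Sat(A[ack U lock]) = {s3}
|Sat(A[ack U lock])| = |{s3}| = 1.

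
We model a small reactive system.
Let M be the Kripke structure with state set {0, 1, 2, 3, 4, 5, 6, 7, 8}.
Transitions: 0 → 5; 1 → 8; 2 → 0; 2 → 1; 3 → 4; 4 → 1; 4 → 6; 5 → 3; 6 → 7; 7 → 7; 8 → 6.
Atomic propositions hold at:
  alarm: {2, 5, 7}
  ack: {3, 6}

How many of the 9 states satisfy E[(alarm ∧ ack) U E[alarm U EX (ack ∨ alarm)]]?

Sat(alarm ∧ ack) = ∅
Sat(ack ∨ alarm) = {2, 3, 5, 6, 7}
Sat(EX (ack ∨ alarm)) = {s : some successor in {2, 3, 5, 6, 7}} = {0, 4, 5, 6, 7, 8}
E[alarm U EX (ack ∨ alarm)]: least fixpoint, start Z0 = Sat(EX (ack ∨ alarm)) = {0, 4, 5, 6, 7, 8}, add states in Sat(alarm) with some successor in Z. Z1 = {0, 2, 4, 5, 6, 7, 8}; fixed.
Sat(E[alarm U EX (ack ∨ alarm)]) = {0, 2, 4, 5, 6, 7, 8}
E[(alarm ∧ ack) U E[alarm U EX (ack ∨ alarm)]]: least fixpoint, start Z0 = Sat(E[alarm U EX (ack ∨ alarm)]) = {0, 2, 4, 5, 6, 7, 8}, add states in Sat(alarm ∧ ack) with some successor in Z. Already a fixed point.
Sat(E[(alarm ∧ ack) U E[alarm U EX (ack ∨ alarm)]]) = {0, 2, 4, 5, 6, 7, 8}
|Sat(E[(alarm ∧ ack) U E[alarm U EX (ack ∨ alarm)]])| = |{0, 2, 4, 5, 6, 7, 8}| = 7.

7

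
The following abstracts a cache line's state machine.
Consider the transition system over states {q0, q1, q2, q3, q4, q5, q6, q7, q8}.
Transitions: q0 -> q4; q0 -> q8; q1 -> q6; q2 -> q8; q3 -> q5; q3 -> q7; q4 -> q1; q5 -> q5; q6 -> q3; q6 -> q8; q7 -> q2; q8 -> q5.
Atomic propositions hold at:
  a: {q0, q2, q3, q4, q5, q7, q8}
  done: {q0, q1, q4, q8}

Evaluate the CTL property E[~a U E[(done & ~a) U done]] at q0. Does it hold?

Yes

Sat(~a) = {q1, q6}
Sat(done & ~a) = {q1}
E[(done & ~a) U done]: least fixpoint, start Z0 = Sat(done) = {q0, q1, q4, q8}, add states in Sat(done & ~a) with some successor in Z. Already a fixed point.
Sat(E[(done & ~a) U done]) = {q0, q1, q4, q8}
E[~a U E[(done & ~a) U done]]: least fixpoint, start Z0 = Sat(E[(done & ~a) U done]) = {q0, q1, q4, q8}, add states in Sat(~a) with some successor in Z. Z1 = {q0, q1, q4, q6, q8}; fixed.
Sat(E[~a U E[(done & ~a) U done]]) = {q0, q1, q4, q6, q8}
q0 ∈ Sat(E[~a U E[(done & ~a) U done]]) = {q0, q1, q4, q6, q8}, so the formula holds at q0.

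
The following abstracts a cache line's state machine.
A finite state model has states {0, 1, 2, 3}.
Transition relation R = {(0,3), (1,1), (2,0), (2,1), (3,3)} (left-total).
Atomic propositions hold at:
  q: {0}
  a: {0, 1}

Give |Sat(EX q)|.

1

Sat(EX q) = {s : some successor in {0}} = {2}
|Sat(EX q)| = |{2}| = 1.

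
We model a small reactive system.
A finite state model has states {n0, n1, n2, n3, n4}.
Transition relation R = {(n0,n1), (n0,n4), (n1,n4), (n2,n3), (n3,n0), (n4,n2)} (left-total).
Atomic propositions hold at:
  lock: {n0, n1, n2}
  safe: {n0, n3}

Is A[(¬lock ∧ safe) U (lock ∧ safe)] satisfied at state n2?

Sat(¬lock) = {n3, n4}
Sat(¬lock ∧ safe) = {n3}
Sat(lock ∧ safe) = {n0}
A[(¬lock ∧ safe) U (lock ∧ safe)]: least fixpoint, start Z0 = Sat((lock ∧ safe)) = {n0}, add states in Sat(¬lock ∧ safe) with every successor in Z. Z1 = {n0, n3}; fixed.
Sat(A[(¬lock ∧ safe) U (lock ∧ safe)]) = {n0, n3}
n2 ∉ Sat(A[(¬lock ∧ safe) U (lock ∧ safe)]) = {n0, n3}, so the formula does not hold at n2.

No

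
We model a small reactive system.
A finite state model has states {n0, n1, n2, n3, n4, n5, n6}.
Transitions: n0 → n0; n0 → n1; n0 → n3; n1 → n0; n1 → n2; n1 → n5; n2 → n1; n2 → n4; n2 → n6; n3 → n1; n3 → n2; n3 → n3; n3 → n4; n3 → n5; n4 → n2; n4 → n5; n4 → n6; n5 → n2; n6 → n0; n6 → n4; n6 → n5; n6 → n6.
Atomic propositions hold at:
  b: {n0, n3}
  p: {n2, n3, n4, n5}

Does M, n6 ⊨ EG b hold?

EG b: greatest fixpoint, start Z0 = {n0, n3}, keep only states in Sat with some successor in Z. Already a fixed point.
Sat(EG b) = {n0, n3}
n6 ∉ Sat(EG b) = {n0, n3}, so the formula does not hold at n6.

No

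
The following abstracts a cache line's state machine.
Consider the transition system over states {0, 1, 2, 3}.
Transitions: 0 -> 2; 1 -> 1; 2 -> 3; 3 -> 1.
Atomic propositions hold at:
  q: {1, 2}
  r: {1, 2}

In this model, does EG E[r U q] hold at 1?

Yes

E[r U q]: least fixpoint, start Z0 = Sat(q) = {1, 2}, add states in Sat(r) with some successor in Z. Already a fixed point.
Sat(E[r U q]) = {1, 2}
EG E[r U q]: greatest fixpoint, start Z0 = {1, 2}, keep only states in Sat with some successor in Z. Z1 = {1}; fixed.
Sat(EG E[r U q]) = {1}
1 ∈ Sat(EG E[r U q]) = {1}, so the formula holds at 1.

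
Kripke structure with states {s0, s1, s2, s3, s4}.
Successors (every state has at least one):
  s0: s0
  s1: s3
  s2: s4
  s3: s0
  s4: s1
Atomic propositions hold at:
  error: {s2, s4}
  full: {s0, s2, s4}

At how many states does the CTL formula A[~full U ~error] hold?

Sat(~full) = {s1, s3}
Sat(~error) = {s0, s1, s3}
A[~full U ~error]: least fixpoint, start Z0 = Sat(~error) = {s0, s1, s3}, add states in Sat(~full) with every successor in Z. Already a fixed point.
Sat(A[~full U ~error]) = {s0, s1, s3}
|Sat(A[~full U ~error])| = |{s0, s1, s3}| = 3.

3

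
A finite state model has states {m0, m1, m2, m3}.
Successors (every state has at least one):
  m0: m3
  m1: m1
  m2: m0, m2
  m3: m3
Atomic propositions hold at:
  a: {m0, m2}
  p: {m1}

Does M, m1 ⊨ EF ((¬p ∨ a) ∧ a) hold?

No

Sat(¬p) = {m0, m2, m3}
Sat(¬p ∨ a) = {m0, m2, m3}
Sat((¬p ∨ a) ∧ a) = {m0, m2}
EF ((¬p ∨ a) ∧ a): least fixpoint, start Z0 = {m0, m2}, add states with some successor in Z. Already a fixed point.
Sat(EF ((¬p ∨ a) ∧ a)) = {m0, m2}
m1 ∉ Sat(EF ((¬p ∨ a) ∧ a)) = {m0, m2}, so the formula does not hold at m1.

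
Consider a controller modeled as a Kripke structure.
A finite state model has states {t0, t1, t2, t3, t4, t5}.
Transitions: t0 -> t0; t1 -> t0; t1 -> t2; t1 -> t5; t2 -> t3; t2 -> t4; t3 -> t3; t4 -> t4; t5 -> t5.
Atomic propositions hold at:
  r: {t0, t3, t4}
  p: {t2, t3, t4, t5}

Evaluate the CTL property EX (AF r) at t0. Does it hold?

Yes

AF r: least fixpoint, start Z0 = {t0, t3, t4}, add states with every successor in Z. Z1 = {t0, t2, t3, t4}; fixed.
Sat(AF r) = {t0, t2, t3, t4}
Sat(EX (AF r)) = {s : some successor in {t0, t2, t3, t4}} = {t0, t1, t2, t3, t4}
t0 ∈ Sat(EX (AF r)) = {t0, t1, t2, t3, t4}, so the formula holds at t0.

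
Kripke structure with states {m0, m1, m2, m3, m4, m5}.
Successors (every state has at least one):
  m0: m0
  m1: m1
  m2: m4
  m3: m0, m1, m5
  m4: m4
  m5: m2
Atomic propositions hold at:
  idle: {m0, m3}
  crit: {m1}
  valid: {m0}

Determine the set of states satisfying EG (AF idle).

{m0, m3}

AF idle: least fixpoint, start Z0 = {m0, m3}, add states with every successor in Z. Already a fixed point.
Sat(AF idle) = {m0, m3}
EG (AF idle): greatest fixpoint, start Z0 = {m0, m3}, keep only states in Sat with some successor in Z. Already a fixed point.
Sat(EG (AF idle)) = {m0, m3}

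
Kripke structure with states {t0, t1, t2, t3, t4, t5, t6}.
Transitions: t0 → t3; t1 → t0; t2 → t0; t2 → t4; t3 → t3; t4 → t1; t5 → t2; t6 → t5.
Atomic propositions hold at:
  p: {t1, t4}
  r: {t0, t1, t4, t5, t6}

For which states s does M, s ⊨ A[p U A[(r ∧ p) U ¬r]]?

Sat(r ∧ p) = {t1, t4}
Sat(¬r) = {t2, t3}
A[(r ∧ p) U ¬r]: least fixpoint, start Z0 = Sat(¬r) = {t2, t3}, add states in Sat(r ∧ p) with every successor in Z. Already a fixed point.
Sat(A[(r ∧ p) U ¬r]) = {t2, t3}
A[p U A[(r ∧ p) U ¬r]]: least fixpoint, start Z0 = Sat(A[(r ∧ p) U ¬r]) = {t2, t3}, add states in Sat(p) with every successor in Z. Already a fixed point.
Sat(A[p U A[(r ∧ p) U ¬r]]) = {t2, t3}

{t2, t3}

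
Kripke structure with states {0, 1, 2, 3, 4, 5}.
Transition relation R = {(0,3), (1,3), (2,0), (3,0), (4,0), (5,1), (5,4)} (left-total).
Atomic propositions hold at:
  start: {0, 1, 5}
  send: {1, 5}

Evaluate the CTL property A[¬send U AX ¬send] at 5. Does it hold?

No

Sat(¬send) = {0, 2, 3, 4}
Sat(AX ¬send) = {s : every successor in {0, 2, 3, 4}} = {0, 1, 2, 3, 4}
A[¬send U AX ¬send]: least fixpoint, start Z0 = Sat(AX ¬send) = {0, 1, 2, 3, 4}, add states in Sat(¬send) with every successor in Z. Already a fixed point.
Sat(A[¬send U AX ¬send]) = {0, 1, 2, 3, 4}
5 ∉ Sat(A[¬send U AX ¬send]) = {0, 1, 2, 3, 4}, so the formula does not hold at 5.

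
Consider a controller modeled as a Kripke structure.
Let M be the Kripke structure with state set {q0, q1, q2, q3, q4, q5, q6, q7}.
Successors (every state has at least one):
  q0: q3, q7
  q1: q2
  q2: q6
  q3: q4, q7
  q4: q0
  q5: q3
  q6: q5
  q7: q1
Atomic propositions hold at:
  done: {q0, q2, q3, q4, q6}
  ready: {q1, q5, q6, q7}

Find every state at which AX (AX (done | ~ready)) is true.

Sat(~ready) = {q0, q2, q3, q4}
Sat(done | ~ready) = {q0, q2, q3, q4, q6}
Sat(AX (done | ~ready)) = {s : every successor in {q0, q2, q3, q4, q6}} = {q1, q2, q4, q5}
Sat(AX (AX (done | ~ready))) = {s : every successor in {q1, q2, q4, q5}} = {q1, q6, q7}

{q1, q6, q7}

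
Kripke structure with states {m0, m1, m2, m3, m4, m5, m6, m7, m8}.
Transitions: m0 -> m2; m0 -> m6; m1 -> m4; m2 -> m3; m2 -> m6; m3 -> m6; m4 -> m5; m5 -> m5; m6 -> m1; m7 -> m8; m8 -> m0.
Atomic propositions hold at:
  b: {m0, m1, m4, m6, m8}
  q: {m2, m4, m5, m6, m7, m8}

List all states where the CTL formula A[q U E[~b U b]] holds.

{m0, m1, m2, m3, m4, m6, m7, m8}

Sat(~b) = {m2, m3, m5, m7}
E[~b U b]: least fixpoint, start Z0 = Sat(b) = {m0, m1, m4, m6, m8}, add states in Sat(~b) with some successor in Z. Z1 = {m0, m1, m2, m3, m4, m6, m7, m8}; fixed.
Sat(E[~b U b]) = {m0, m1, m2, m3, m4, m6, m7, m8}
A[q U E[~b U b]]: least fixpoint, start Z0 = Sat(E[~b U b]) = {m0, m1, m2, m3, m4, m6, m7, m8}, add states in Sat(q) with every successor in Z. Already a fixed point.
Sat(A[q U E[~b U b]]) = {m0, m1, m2, m3, m4, m6, m7, m8}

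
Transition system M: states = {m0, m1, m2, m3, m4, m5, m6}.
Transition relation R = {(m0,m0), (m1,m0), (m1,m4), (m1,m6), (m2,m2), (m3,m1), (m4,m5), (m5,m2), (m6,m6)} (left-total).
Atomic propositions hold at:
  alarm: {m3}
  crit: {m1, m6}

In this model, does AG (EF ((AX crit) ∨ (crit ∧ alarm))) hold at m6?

Yes

Sat(AX crit) = {s : every successor in {m1, m6}} = {m3, m6}
Sat(crit ∧ alarm) = ∅
Sat((AX crit) ∨ (crit ∧ alarm)) = {m3, m6}
EF ((AX crit) ∨ (crit ∧ alarm)): least fixpoint, start Z0 = {m3, m6}, add states with some successor in Z. Z1 = {m1, m3, m6}; fixed.
Sat(EF ((AX crit) ∨ (crit ∧ alarm))) = {m1, m3, m6}
AG (EF ((AX crit) ∨ (crit ∧ alarm))): greatest fixpoint, start Z0 = {m1, m3, m6}, keep only states in Sat with every successor in Z. Z1 = {m3, m6}; Z2 = {m6}; fixed.
Sat(AG (EF ((AX crit) ∨ (crit ∧ alarm)))) = {m6}
m6 ∈ Sat(AG (EF ((AX crit) ∨ (crit ∧ alarm)))) = {m6}, so the formula holds at m6.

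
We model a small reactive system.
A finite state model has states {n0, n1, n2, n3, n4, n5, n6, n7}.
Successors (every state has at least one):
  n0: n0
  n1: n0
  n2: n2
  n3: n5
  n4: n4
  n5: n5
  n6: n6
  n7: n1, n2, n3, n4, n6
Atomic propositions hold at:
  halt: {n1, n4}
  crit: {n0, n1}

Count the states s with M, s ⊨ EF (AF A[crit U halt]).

3

A[crit U halt]: least fixpoint, start Z0 = Sat(halt) = {n1, n4}, add states in Sat(crit) with every successor in Z. Already a fixed point.
Sat(A[crit U halt]) = {n1, n4}
AF A[crit U halt]: least fixpoint, start Z0 = {n1, n4}, add states with every successor in Z. Already a fixed point.
Sat(AF A[crit U halt]) = {n1, n4}
EF (AF A[crit U halt]): least fixpoint, start Z0 = {n1, n4}, add states with some successor in Z. Z1 = {n1, n4, n7}; fixed.
Sat(EF (AF A[crit U halt])) = {n1, n4, n7}
|Sat(EF (AF A[crit U halt]))| = |{n1, n4, n7}| = 3.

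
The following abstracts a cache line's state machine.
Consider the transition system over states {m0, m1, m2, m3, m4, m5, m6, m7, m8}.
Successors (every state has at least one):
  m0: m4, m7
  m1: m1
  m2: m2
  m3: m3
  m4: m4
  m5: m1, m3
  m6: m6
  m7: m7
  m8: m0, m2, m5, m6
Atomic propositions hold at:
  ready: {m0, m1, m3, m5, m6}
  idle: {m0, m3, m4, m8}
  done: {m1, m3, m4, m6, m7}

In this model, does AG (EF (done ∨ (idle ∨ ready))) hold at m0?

Yes

Sat(idle ∨ ready) = {m0, m1, m3, m4, m5, m6, m8}
Sat(done ∨ (idle ∨ ready)) = {m0, m1, m3, m4, m5, m6, m7, m8}
EF (done ∨ (idle ∨ ready)): least fixpoint, start Z0 = {m0, m1, m3, m4, m5, m6, m7, m8}, add states with some successor in Z. Already a fixed point.
Sat(EF (done ∨ (idle ∨ ready))) = {m0, m1, m3, m4, m5, m6, m7, m8}
AG (EF (done ∨ (idle ∨ ready))): greatest fixpoint, start Z0 = {m0, m1, m3, m4, m5, m6, m7, m8}, keep only states in Sat with every successor in Z. Z1 = {m0, m1, m3, m4, m5, m6, m7}; fixed.
Sat(AG (EF (done ∨ (idle ∨ ready)))) = {m0, m1, m3, m4, m5, m6, m7}
m0 ∈ Sat(AG (EF (done ∨ (idle ∨ ready)))) = {m0, m1, m3, m4, m5, m6, m7}, so the formula holds at m0.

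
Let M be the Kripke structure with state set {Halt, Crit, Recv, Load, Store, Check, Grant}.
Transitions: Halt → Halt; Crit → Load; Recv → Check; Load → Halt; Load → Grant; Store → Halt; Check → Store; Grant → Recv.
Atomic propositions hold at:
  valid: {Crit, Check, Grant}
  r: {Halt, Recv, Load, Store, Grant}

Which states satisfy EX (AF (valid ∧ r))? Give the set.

{Load}

Sat(valid ∧ r) = {Grant}
AF (valid ∧ r): least fixpoint, start Z0 = {Grant}, add states with every successor in Z. Already a fixed point.
Sat(AF (valid ∧ r)) = {Grant}
Sat(EX (AF (valid ∧ r))) = {s : some successor in {Grant}} = {Load}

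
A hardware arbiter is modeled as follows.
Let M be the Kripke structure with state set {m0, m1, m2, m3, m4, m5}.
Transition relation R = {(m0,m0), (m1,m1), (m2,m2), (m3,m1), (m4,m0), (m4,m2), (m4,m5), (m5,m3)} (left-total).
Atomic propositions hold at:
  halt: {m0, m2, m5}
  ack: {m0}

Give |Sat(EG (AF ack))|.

1

AF ack: least fixpoint, start Z0 = {m0}, add states with every successor in Z. Already a fixed point.
Sat(AF ack) = {m0}
EG (AF ack): greatest fixpoint, start Z0 = {m0}, keep only states in Sat with some successor in Z. Already a fixed point.
Sat(EG (AF ack)) = {m0}
|Sat(EG (AF ack))| = |{m0}| = 1.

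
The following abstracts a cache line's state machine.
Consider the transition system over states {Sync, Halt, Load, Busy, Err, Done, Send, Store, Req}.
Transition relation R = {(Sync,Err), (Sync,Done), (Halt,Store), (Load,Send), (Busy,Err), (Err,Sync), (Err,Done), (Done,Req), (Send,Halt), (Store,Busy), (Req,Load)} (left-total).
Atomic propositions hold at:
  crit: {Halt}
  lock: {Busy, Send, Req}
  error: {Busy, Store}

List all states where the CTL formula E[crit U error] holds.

{Halt, Busy, Store}

E[crit U error]: least fixpoint, start Z0 = Sat(error) = {Busy, Store}, add states in Sat(crit) with some successor in Z. Z1 = {Halt, Busy, Store}; fixed.
Sat(E[crit U error]) = {Halt, Busy, Store}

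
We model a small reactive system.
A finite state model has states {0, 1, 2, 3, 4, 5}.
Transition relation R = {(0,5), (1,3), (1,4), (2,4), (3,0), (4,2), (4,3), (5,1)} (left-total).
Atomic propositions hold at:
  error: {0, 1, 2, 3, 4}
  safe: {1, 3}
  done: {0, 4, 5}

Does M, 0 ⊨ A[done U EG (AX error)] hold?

Yes

Sat(AX error) = {s : every successor in {0, 1, 2, 3, 4}} = {1, 2, 3, 4, 5}
EG (AX error): greatest fixpoint, start Z0 = {1, 2, 3, 4, 5}, keep only states in Sat with some successor in Z. Z1 = {1, 2, 4, 5}; fixed.
Sat(EG (AX error)) = {1, 2, 4, 5}
A[done U EG (AX error)]: least fixpoint, start Z0 = Sat(EG (AX error)) = {1, 2, 4, 5}, add states in Sat(done) with every successor in Z. Z1 = {0, 1, 2, 4, 5}; fixed.
Sat(A[done U EG (AX error)]) = {0, 1, 2, 4, 5}
0 ∈ Sat(A[done U EG (AX error)]) = {0, 1, 2, 4, 5}, so the formula holds at 0.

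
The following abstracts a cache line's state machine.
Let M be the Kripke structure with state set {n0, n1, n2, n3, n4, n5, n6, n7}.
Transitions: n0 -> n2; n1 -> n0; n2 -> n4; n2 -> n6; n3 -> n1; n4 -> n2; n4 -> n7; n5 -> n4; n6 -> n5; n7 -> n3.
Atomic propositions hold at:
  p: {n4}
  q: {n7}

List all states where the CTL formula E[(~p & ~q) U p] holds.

Sat(~p) = {n0, n1, n2, n3, n5, n6, n7}
Sat(~q) = {n0, n1, n2, n3, n4, n5, n6}
Sat(~p & ~q) = {n0, n1, n2, n3, n5, n6}
E[(~p & ~q) U p]: least fixpoint, start Z0 = Sat(p) = {n4}, add states in Sat(~p & ~q) with some successor in Z. Z1 = {n2, n4, n5}; Z2 = {n0, n2, n4, n5, n6}; Z3 = {n0, n1, n2, n4, n5, n6}; Z4 = {n0, n1, n2, n3, n4, n5, n6}; fixed.
Sat(E[(~p & ~q) U p]) = {n0, n1, n2, n3, n4, n5, n6}

{n0, n1, n2, n3, n4, n5, n6}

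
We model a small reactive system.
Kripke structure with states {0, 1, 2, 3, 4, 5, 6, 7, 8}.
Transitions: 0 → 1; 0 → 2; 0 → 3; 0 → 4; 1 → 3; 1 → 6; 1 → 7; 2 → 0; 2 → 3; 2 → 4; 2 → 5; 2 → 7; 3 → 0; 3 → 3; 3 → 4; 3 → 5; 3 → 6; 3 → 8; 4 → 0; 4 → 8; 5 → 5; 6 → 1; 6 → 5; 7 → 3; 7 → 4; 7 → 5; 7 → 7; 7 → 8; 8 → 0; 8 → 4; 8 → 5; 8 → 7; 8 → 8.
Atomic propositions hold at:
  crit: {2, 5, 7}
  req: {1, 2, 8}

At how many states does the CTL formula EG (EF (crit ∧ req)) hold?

8

Sat(crit ∧ req) = {2}
EF (crit ∧ req): least fixpoint, start Z0 = {2}, add states with some successor in Z. Z1 = {0, 2}; Z2 = {0, 2, 3, 4, 8}; Z3 = {0, 1, 2, 3, 4, 7, 8}; Z4 = {0, 1, 2, 3, 4, 6, 7, 8}; fixed.
Sat(EF (crit ∧ req)) = {0, 1, 2, 3, 4, 6, 7, 8}
EG (EF (crit ∧ req)): greatest fixpoint, start Z0 = {0, 1, 2, 3, 4, 6, 7, 8}, keep only states in Sat with some successor in Z. Already a fixed point.
Sat(EG (EF (crit ∧ req))) = {0, 1, 2, 3, 4, 6, 7, 8}
|Sat(EG (EF (crit ∧ req)))| = |{0, 1, 2, 3, 4, 6, 7, 8}| = 8.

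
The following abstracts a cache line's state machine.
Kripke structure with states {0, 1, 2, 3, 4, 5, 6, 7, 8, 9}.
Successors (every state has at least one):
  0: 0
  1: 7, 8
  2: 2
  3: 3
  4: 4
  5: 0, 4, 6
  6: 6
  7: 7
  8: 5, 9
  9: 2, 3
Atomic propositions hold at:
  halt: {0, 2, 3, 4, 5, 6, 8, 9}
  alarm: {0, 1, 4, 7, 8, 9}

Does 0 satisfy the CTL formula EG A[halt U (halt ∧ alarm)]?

Yes

Sat(halt ∧ alarm) = {0, 4, 8, 9}
A[halt U (halt ∧ alarm)]: least fixpoint, start Z0 = Sat((halt ∧ alarm)) = {0, 4, 8, 9}, add states in Sat(halt) with every successor in Z. Already a fixed point.
Sat(A[halt U (halt ∧ alarm)]) = {0, 4, 8, 9}
EG A[halt U (halt ∧ alarm)]: greatest fixpoint, start Z0 = {0, 4, 8, 9}, keep only states in Sat with some successor in Z. Z1 = {0, 4, 8}; Z2 = {0, 4}; fixed.
Sat(EG A[halt U (halt ∧ alarm)]) = {0, 4}
0 ∈ Sat(EG A[halt U (halt ∧ alarm)]) = {0, 4}, so the formula holds at 0.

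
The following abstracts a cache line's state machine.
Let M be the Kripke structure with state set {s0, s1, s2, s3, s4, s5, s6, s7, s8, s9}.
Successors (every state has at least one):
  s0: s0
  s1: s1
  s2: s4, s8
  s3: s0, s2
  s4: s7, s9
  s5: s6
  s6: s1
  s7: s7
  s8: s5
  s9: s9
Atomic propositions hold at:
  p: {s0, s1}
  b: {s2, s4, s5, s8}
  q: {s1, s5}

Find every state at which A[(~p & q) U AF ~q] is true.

Sat(~p) = {s2, s3, s4, s5, s6, s7, s8, s9}
Sat(~p & q) = {s5}
Sat(~q) = {s0, s2, s3, s4, s6, s7, s8, s9}
AF ~q: least fixpoint, start Z0 = {s0, s2, s3, s4, s6, s7, s8, s9}, add states with every successor in Z. Z1 = {s0, s2, s3, s4, s5, s6, s7, s8, s9}; fixed.
Sat(AF ~q) = {s0, s2, s3, s4, s5, s6, s7, s8, s9}
A[(~p & q) U AF ~q]: least fixpoint, start Z0 = Sat(AF ~q) = {s0, s2, s3, s4, s5, s6, s7, s8, s9}, add states in Sat(~p & q) with every successor in Z. Already a fixed point.
Sat(A[(~p & q) U AF ~q]) = {s0, s2, s3, s4, s5, s6, s7, s8, s9}

{s0, s2, s3, s4, s5, s6, s7, s8, s9}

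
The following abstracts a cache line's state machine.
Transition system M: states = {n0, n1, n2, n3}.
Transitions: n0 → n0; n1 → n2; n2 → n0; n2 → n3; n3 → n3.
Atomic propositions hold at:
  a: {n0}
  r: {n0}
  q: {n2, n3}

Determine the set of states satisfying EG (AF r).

{n0}

AF r: least fixpoint, start Z0 = {n0}, add states with every successor in Z. Already a fixed point.
Sat(AF r) = {n0}
EG (AF r): greatest fixpoint, start Z0 = {n0}, keep only states in Sat with some successor in Z. Already a fixed point.
Sat(EG (AF r)) = {n0}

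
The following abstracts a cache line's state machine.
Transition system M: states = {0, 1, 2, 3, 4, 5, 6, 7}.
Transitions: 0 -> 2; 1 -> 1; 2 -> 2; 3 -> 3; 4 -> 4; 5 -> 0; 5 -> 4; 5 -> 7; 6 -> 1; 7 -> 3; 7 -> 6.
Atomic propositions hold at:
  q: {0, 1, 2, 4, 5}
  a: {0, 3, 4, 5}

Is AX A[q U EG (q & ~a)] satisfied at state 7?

No

Sat(~a) = {1, 2, 6, 7}
Sat(q & ~a) = {1, 2}
EG (q & ~a): greatest fixpoint, start Z0 = {1, 2}, keep only states in Sat with some successor in Z. Already a fixed point.
Sat(EG (q & ~a)) = {1, 2}
A[q U EG (q & ~a)]: least fixpoint, start Z0 = Sat(EG (q & ~a)) = {1, 2}, add states in Sat(q) with every successor in Z. Z1 = {0, 1, 2}; fixed.
Sat(A[q U EG (q & ~a)]) = {0, 1, 2}
Sat(AX A[q U EG (q & ~a)]) = {s : every successor in {0, 1, 2}} = {0, 1, 2, 6}
7 ∉ Sat(AX A[q U EG (q & ~a)]) = {0, 1, 2, 6}, so the formula does not hold at 7.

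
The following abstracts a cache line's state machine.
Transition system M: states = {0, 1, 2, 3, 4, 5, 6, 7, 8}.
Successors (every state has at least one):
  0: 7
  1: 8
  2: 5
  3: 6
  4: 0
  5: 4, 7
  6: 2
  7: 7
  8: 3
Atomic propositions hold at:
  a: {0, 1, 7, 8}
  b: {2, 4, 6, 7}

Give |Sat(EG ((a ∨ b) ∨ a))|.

Sat(a ∨ b) = {0, 1, 2, 4, 6, 7, 8}
Sat((a ∨ b) ∨ a) = {0, 1, 2, 4, 6, 7, 8}
EG ((a ∨ b) ∨ a): greatest fixpoint, start Z0 = {0, 1, 2, 4, 6, 7, 8}, keep only states in Sat with some successor in Z. Z1 = {0, 1, 4, 6, 7}; Z2 = {0, 4, 7}; fixed.
Sat(EG ((a ∨ b) ∨ a)) = {0, 4, 7}
|Sat(EG ((a ∨ b) ∨ a))| = |{0, 4, 7}| = 3.

3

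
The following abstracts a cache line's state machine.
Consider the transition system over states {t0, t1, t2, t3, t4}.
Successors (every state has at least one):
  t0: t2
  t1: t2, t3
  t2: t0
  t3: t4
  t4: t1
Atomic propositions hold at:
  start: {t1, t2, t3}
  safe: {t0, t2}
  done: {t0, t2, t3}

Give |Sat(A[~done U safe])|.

2

Sat(~done) = {t1, t4}
A[~done U safe]: least fixpoint, start Z0 = Sat(safe) = {t0, t2}, add states in Sat(~done) with every successor in Z. Already a fixed point.
Sat(A[~done U safe]) = {t0, t2}
|Sat(A[~done U safe])| = |{t0, t2}| = 2.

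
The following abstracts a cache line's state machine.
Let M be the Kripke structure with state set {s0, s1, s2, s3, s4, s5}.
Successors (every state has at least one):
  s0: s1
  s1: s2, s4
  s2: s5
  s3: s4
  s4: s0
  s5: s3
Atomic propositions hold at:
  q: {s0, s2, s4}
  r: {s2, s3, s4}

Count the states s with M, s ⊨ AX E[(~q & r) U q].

Sat(~q) = {s1, s3, s5}
Sat(~q & r) = {s3}
E[(~q & r) U q]: least fixpoint, start Z0 = Sat(q) = {s0, s2, s4}, add states in Sat(~q & r) with some successor in Z. Z1 = {s0, s2, s3, s4}; fixed.
Sat(E[(~q & r) U q]) = {s0, s2, s3, s4}
Sat(AX E[(~q & r) U q]) = {s : every successor in {s0, s2, s3, s4}} = {s1, s3, s4, s5}
|Sat(AX E[(~q & r) U q])| = |{s1, s3, s4, s5}| = 4.

4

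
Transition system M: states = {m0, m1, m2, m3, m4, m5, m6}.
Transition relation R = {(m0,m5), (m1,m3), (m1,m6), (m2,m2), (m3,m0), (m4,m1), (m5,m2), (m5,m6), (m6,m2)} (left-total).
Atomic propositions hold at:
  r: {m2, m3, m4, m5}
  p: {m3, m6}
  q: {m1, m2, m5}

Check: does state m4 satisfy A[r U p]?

A[r U p]: least fixpoint, start Z0 = Sat(p) = {m3, m6}, add states in Sat(r) with every successor in Z. Already a fixed point.
Sat(A[r U p]) = {m3, m6}
m4 ∉ Sat(A[r U p]) = {m3, m6}, so the formula does not hold at m4.

No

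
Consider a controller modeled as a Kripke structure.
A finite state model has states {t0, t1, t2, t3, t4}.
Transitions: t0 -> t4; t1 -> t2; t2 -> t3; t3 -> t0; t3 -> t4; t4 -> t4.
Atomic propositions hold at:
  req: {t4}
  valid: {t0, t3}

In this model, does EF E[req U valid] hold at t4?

E[req U valid]: least fixpoint, start Z0 = Sat(valid) = {t0, t3}, add states in Sat(req) with some successor in Z. Already a fixed point.
Sat(E[req U valid]) = {t0, t3}
EF E[req U valid]: least fixpoint, start Z0 = {t0, t3}, add states with some successor in Z. Z1 = {t0, t2, t3}; Z2 = {t0, t1, t2, t3}; fixed.
Sat(EF E[req U valid]) = {t0, t1, t2, t3}
t4 ∉ Sat(EF E[req U valid]) = {t0, t1, t2, t3}, so the formula does not hold at t4.

No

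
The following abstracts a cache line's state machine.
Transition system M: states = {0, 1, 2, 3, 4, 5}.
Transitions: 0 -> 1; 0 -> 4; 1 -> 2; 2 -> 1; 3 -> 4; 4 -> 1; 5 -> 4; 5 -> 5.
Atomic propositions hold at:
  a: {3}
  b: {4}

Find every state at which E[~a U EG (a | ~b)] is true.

{0, 1, 2, 4, 5}

Sat(~a) = {0, 1, 2, 4, 5}
Sat(~b) = {0, 1, 2, 3, 5}
Sat(a | ~b) = {0, 1, 2, 3, 5}
EG (a | ~b): greatest fixpoint, start Z0 = {0, 1, 2, 3, 5}, keep only states in Sat with some successor in Z. Z1 = {0, 1, 2, 5}; fixed.
Sat(EG (a | ~b)) = {0, 1, 2, 5}
E[~a U EG (a | ~b)]: least fixpoint, start Z0 = Sat(EG (a | ~b)) = {0, 1, 2, 5}, add states in Sat(~a) with some successor in Z. Z1 = {0, 1, 2, 4, 5}; fixed.
Sat(E[~a U EG (a | ~b)]) = {0, 1, 2, 4, 5}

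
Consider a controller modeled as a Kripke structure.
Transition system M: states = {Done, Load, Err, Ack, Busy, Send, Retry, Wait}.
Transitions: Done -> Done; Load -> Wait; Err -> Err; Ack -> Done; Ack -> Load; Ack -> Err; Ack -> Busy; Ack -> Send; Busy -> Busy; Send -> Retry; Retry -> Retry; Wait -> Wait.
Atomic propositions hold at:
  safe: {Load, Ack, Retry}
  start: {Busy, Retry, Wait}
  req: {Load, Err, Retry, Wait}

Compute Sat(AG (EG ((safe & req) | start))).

Sat(safe & req) = {Load, Retry}
Sat((safe & req) | start) = {Load, Busy, Retry, Wait}
EG ((safe & req) | start): greatest fixpoint, start Z0 = {Load, Busy, Retry, Wait}, keep only states in Sat with some successor in Z. Already a fixed point.
Sat(EG ((safe & req) | start)) = {Load, Busy, Retry, Wait}
AG (EG ((safe & req) | start)): greatest fixpoint, start Z0 = {Load, Busy, Retry, Wait}, keep only states in Sat with every successor in Z. Already a fixed point.
Sat(AG (EG ((safe & req) | start))) = {Load, Busy, Retry, Wait}

{Load, Busy, Retry, Wait}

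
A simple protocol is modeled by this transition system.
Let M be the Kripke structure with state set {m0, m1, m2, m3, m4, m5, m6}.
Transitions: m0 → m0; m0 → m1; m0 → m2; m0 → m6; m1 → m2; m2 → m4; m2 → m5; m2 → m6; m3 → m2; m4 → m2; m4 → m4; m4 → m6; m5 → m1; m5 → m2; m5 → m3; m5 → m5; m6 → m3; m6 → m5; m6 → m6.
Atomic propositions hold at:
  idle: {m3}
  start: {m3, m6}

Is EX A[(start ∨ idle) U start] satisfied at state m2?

Sat(start ∨ idle) = {m3, m6}
A[(start ∨ idle) U start]: least fixpoint, start Z0 = Sat(start) = {m3, m6}, add states in Sat(start ∨ idle) with every successor in Z. Already a fixed point.
Sat(A[(start ∨ idle) U start]) = {m3, m6}
Sat(EX A[(start ∨ idle) U start]) = {s : some successor in {m3, m6}} = {m0, m2, m4, m5, m6}
m2 ∈ Sat(EX A[(start ∨ idle) U start]) = {m0, m2, m4, m5, m6}, so the formula holds at m2.

Yes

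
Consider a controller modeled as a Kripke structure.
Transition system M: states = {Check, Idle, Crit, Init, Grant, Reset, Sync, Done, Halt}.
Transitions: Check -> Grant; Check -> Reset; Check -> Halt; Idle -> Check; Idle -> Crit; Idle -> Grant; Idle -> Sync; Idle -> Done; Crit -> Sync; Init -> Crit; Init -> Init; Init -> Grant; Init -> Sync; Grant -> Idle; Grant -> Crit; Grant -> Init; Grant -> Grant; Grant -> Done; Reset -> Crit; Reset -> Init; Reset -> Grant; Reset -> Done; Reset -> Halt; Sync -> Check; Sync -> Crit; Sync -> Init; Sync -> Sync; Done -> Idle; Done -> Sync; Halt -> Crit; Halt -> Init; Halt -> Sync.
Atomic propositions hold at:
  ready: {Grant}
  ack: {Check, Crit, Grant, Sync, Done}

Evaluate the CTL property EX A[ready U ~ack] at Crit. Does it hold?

Sat(~ack) = {Idle, Init, Reset, Halt}
A[ready U ~ack]: least fixpoint, start Z0 = Sat(~ack) = {Idle, Init, Reset, Halt}, add states in Sat(ready) with every successor in Z. Already a fixed point.
Sat(A[ready U ~ack]) = {Idle, Init, Reset, Halt}
Sat(EX A[ready U ~ack]) = {s : some successor in {Idle, Init, Reset, Halt}} = {Check, Init, Grant, Reset, Sync, Done, Halt}
Crit ∉ Sat(EX A[ready U ~ack]) = {Check, Init, Grant, Reset, Sync, Done, Halt}, so the formula does not hold at Crit.

No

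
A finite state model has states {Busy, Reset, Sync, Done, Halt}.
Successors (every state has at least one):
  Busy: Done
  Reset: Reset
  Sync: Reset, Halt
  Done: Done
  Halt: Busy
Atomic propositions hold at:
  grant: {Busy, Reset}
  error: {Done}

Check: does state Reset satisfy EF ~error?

Yes

Sat(~error) = {Busy, Reset, Sync, Halt}
EF ~error: least fixpoint, start Z0 = {Busy, Reset, Sync, Halt}, add states with some successor in Z. Already a fixed point.
Sat(EF ~error) = {Busy, Reset, Sync, Halt}
Reset ∈ Sat(EF ~error) = {Busy, Reset, Sync, Halt}, so the formula holds at Reset.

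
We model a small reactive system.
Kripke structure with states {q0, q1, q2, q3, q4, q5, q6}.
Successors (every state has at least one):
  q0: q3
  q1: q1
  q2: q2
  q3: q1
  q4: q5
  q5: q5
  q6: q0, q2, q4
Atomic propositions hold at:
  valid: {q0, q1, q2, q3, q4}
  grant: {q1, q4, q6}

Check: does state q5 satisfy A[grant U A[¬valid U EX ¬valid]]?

Sat(¬valid) = {q5, q6}
Sat(EX ¬valid) = {s : some successor in {q5, q6}} = {q4, q5}
A[¬valid U EX ¬valid]: least fixpoint, start Z0 = Sat(EX ¬valid) = {q4, q5}, add states in Sat(¬valid) with every successor in Z. Already a fixed point.
Sat(A[¬valid U EX ¬valid]) = {q4, q5}
A[grant U A[¬valid U EX ¬valid]]: least fixpoint, start Z0 = Sat(A[¬valid U EX ¬valid]) = {q4, q5}, add states in Sat(grant) with every successor in Z. Already a fixed point.
Sat(A[grant U A[¬valid U EX ¬valid]]) = {q4, q5}
q5 ∈ Sat(A[grant U A[¬valid U EX ¬valid]]) = {q4, q5}, so the formula holds at q5.

Yes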